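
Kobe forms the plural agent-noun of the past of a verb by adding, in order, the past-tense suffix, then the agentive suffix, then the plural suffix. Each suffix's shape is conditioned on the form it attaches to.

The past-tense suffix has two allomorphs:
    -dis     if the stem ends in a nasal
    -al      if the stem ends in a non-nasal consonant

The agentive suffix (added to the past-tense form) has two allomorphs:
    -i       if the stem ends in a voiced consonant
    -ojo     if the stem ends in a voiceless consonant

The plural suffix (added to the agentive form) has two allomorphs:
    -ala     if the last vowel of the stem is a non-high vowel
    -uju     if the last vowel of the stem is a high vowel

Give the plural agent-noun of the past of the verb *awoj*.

awojaliuju

Since the final consonant of *awoj* is /j/ (non-nasal), it takes -al, giving *awojal*.
The final consonant of the past-tense form *awojal* is /l/, which is voiced, so the agentive suffix is -i, giving *awojali*.
Since the last vowel of the agentive form *awojali* is /i/ (a high vowel), it takes -uju, giving *awojaliuju*.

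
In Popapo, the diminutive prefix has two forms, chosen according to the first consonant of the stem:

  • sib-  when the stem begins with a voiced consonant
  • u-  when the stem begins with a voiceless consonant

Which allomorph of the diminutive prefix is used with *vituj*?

*vituj*: first consonant = /v/, voiced → sib-.

sib-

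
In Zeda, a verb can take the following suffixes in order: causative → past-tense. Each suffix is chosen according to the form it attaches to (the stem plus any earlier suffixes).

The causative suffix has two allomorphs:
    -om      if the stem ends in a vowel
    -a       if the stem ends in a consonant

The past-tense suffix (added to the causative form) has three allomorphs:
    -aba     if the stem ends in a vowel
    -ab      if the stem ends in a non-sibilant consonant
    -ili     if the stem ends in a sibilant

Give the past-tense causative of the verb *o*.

oomab

Since the final sound of *o* is /o/ (a vowel), it takes -om, giving *oom*.
The causative form *oom* — final sound /m/ (a non-sibilant consonant) → -ab → *oomab*.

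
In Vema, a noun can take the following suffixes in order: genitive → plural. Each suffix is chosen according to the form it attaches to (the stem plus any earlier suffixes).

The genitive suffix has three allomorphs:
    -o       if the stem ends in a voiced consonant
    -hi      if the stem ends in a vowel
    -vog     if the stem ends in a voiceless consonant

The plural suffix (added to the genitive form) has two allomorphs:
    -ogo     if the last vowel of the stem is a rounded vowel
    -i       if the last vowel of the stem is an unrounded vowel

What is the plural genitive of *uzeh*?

uzehvogogo

*uzeh* — final sound /h/ (a voiceless consonant) → -vog → *uzehvog*.
The last vowel of the genitive form *uzehvog* is /o/, which is a rounded vowel, so the plural suffix is -ogo, giving *uzehvogogo*.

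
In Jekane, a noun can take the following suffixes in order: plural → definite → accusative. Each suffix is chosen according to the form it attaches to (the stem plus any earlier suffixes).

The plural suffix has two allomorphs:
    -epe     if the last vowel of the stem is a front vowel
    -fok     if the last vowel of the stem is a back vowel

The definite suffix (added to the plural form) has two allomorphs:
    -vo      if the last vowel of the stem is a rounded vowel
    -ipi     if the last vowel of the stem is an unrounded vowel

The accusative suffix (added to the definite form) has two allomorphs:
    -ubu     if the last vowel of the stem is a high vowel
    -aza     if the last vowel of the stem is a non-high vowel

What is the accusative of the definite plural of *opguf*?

opguffokvoaza

*opguf*: last vowel = /u/, a back vowel → -fok → *opguffok*.
The plural form *opguffok*: last vowel = /o/, a rounded vowel → -vo → *opguffokvo*.
The definite form *opguffokvo*: last vowel = /o/, a non-high vowel → -aza → *opguffokvoaza*.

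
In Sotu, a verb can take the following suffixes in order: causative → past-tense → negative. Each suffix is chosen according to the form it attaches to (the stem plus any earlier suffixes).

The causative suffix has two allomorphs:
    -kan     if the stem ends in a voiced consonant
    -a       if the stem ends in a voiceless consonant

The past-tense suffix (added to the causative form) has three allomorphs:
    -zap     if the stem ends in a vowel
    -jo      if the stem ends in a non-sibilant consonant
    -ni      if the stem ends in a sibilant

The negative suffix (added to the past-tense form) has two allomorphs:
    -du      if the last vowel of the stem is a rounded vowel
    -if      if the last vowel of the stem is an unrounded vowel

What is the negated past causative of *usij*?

Since the final consonant of *usij* is /j/ (voiced), it takes -kan, giving *usijkan*.
Since the final sound of the causative form *usijkan* is /n/ (a non-sibilant consonant), it takes -jo, giving *usijkanjo*.
Since the last vowel of the past-tense form *usijkanjo* is /o/ (a rounded vowel), it takes -du, giving *usijkanjodu*.

usijkanjodu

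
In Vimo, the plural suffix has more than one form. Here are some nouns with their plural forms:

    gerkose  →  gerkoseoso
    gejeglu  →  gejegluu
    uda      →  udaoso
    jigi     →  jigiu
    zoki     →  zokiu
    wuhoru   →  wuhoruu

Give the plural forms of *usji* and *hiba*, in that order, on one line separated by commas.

usjiu, hibaoso

The pattern is height harmony: -u when the last vowel of the stem is a high vowel (*gejeglu*, *jigi*, *zoki*, *wuhoru*); -oso when the last vowel of the stem is a non-high vowel (*gerkose*, *uda*).
*usji* — last vowel /i/ (a high vowel) → -u → *usjiu*.
Since the last vowel of *hiba* is /a/ (a non-high vowel), it takes -oso, giving *hibaoso*.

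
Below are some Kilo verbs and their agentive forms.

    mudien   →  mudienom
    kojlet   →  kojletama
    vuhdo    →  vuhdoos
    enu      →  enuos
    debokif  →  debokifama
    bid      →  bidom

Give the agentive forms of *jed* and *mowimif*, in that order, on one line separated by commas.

jedom, mowimifama

The alternation tracks the final sound of the stem — -ama when the stem ends in a voiceless consonant (*kojlet*, *debokif*); -om when the stem ends in a voiced consonant (*mudien*, *bid*); -os when the stem ends in a vowel (*vuhdo*, *enu*).
Since the final sound of *jed* is /d/ (a voiced consonant), it takes -om, giving *jedom*.
*mowimif*: final sound = /f/, a voiceless consonant → -ama → *mowimifama*.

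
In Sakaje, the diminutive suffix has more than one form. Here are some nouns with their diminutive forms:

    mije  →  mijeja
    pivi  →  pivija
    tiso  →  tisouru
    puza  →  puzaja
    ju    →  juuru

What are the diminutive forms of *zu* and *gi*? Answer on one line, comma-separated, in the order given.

The suffix is conditioned by the last vowel: -uru when the last vowel of the stem is a rounded vowel (*tiso*, *ju*); -ja when the last vowel of the stem is an unrounded vowel (*mije*, *pivi*, *puza*).
*zu*: last vowel = /u/, a rounded vowel → -uru → *zuuru*.
The last vowel of *gi* is /i/, which is an unrounded vowel, so the suffix is -ja, giving *gija*.

zuuru, gija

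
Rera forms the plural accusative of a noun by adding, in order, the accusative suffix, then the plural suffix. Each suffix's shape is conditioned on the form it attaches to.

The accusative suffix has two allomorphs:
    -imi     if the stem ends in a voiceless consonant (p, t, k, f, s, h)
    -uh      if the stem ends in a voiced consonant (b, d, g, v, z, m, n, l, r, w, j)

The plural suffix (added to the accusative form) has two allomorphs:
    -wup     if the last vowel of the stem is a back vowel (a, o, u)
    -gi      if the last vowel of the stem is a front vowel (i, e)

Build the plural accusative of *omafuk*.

omafukimigi

*omafuk*: final consonant = /k/, voiceless → -imi → *omafukimi*.
The accusative form *omafukimi*: last vowel = /i/, a front vowel → -gi → *omafukimigi*.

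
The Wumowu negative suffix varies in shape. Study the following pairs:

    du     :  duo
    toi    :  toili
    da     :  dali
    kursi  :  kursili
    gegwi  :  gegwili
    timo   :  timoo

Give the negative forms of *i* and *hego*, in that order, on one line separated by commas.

ili, hegoo

The suffix is conditioned by the last vowel: -o when the last vowel of the stem is a rounded vowel (*du*, *timo*); -li when the last vowel of the stem is an unrounded vowel (*toi*, *da*, *kursi*, *gegwi*).
The last vowel of *i* is /i/, which is an unrounded vowel, so the suffix is -li, giving *ili*.
The last vowel of *hego* is /o/, which is a rounded vowel, so the suffix is -o, giving *hegoo*.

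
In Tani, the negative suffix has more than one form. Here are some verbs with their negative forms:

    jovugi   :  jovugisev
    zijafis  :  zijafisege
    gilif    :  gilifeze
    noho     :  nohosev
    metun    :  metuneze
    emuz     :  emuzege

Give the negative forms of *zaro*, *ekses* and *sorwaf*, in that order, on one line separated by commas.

zarosev, eksesege, sorwafeze

The alternation tracks the final sound of the stem — -ege when the stem ends in a sibilant (*zijafis*, *emuz*); -eze when the stem ends in a non-sibilant consonant (*gilif*, *metun*); -sev when the stem ends in a vowel (*jovugi*, *noho*).
*zaro*: final sound = /o/, a vowel → -sev → *zarosev*.
*ekses*: final sound = /s/, a sibilant → -ege → *eksesege*.
*sorwaf* — final sound /f/ (a non-sibilant consonant) → -eze → *sorwafeze*.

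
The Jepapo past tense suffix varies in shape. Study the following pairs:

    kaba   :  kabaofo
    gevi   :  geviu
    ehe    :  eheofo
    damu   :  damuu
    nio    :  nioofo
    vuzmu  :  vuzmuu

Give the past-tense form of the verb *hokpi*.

Looking at the last vowel of each stem: -u when the last vowel of the stem is a high vowel (*gevi*, *damu*, *vuzmu*); -ofo when the last vowel of the stem is a non-high vowel (*kaba*, *ehe*, *nio*).
Since the last vowel of *hokpi* is /i/ (a high vowel), it takes -u, giving *hokpiu*.

hokpiu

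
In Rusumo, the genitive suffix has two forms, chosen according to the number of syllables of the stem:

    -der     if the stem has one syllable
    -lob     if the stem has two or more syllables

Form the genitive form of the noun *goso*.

gosolob

*goso* has 2 syllables, so the suffix is -lob, giving *gosolob*.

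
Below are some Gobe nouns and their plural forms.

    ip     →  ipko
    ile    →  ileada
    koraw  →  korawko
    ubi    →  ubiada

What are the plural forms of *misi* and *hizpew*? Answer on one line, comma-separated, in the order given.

misiada, hizpewko

The pattern is consonant vs. vowel: -ko when the stem ends in a consonant (*ip*, *koraw*); -ada when the stem ends in a vowel (*ile*, *ubi*).
Since the final sound of *misi* is /i/ (a vowel), it takes -ada, giving *misiada*.
The final sound of *hizpew* is /w/, which is a consonant, so the suffix is -ko, giving *hizpewko*.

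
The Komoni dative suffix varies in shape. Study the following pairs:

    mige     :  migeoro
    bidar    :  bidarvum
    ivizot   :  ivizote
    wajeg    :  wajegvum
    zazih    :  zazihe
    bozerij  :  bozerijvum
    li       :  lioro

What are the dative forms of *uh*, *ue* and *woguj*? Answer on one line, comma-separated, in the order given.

uhe, ueoro, wogujvum

The pattern is voicing of the final sound: -e when the stem ends in a voiceless consonant (*ivizot*, *zazih*); -vum when the stem ends in a voiced consonant (*bidar*, *wajeg*, *bozerij*); -oro when the stem ends in a vowel (*mige*, *li*).
*uh* — final sound /h/ (a voiceless consonant) → -e → *uhe*.
*ue* — final sound /e/ (a vowel) → -oro → *ueoro*.
The final sound of *woguj* is /j/, which is a voiced consonant, so the suffix is -vum, giving *wogujvum*.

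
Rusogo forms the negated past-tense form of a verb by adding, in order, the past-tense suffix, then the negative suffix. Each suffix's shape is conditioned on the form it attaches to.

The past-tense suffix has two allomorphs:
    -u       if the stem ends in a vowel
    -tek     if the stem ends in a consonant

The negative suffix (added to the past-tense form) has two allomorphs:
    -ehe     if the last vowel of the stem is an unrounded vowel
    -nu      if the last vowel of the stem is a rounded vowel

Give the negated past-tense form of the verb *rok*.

roktekehe

Since the final sound of *rok* is /k/ (a consonant), it takes -tek, giving *roktek*.
Since the last vowel of the past-tense form *roktek* is /e/ (an unrounded vowel), it takes -ehe, giving *roktekehe*.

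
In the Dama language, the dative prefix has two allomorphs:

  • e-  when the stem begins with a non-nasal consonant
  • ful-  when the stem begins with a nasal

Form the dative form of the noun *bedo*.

ebedo

The first consonant of *bedo* is /b/, which is non-nasal, so the prefix is e-, giving *ebedo*.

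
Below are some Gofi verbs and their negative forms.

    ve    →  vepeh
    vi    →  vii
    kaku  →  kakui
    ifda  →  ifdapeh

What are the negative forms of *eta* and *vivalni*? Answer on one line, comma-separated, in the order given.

etapeh, vivalnii

The pattern is height harmony: -i when the last vowel of the stem is a high vowel (*vi*, *kaku*); -peh when the last vowel of the stem is a non-high vowel (*ve*, *ifda*).
Since the last vowel of *eta* is /a/ (a non-high vowel), it takes -peh, giving *etapeh*.
The last vowel of *vivalni* is /i/, which is a high vowel, so the suffix is -i, giving *vivalnii*.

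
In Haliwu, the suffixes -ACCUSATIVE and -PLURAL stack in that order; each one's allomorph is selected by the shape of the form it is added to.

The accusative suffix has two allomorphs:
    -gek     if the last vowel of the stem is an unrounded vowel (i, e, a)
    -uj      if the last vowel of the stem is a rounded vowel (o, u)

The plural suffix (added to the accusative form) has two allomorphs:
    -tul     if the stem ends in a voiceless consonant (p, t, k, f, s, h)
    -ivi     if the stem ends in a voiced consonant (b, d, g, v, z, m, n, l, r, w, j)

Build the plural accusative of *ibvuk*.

ibvukujivi

Since the last vowel of *ibvuk* is /u/ (a rounded vowel), it takes -uj, giving *ibvukuj*.
Since the final consonant of the accusative form *ibvukuj* is /j/ (voiced), it takes -ivi, giving *ibvukujivi*.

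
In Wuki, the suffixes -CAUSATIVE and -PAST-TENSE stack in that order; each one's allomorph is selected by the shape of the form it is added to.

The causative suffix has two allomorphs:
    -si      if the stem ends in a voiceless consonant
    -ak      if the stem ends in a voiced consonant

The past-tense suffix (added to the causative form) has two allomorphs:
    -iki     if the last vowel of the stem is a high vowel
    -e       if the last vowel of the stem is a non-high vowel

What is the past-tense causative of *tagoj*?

tagojake

*tagoj* — final consonant /j/ (voiced) → -ak → *tagojak*.
The last vowel of the causative form *tagojak* is /a/, which is a non-high vowel, so the past-tense suffix is -e, giving *tagojake*.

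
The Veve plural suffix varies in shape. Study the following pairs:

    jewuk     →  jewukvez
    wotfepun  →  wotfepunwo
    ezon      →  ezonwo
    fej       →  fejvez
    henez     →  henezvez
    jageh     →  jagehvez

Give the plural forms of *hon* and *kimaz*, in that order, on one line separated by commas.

honwo, kimazvez

The suffix is conditioned by the final consonant: -wo when the stem ends in a nasal (*wotfepun*, *ezon*); -vez when the stem ends in a non-nasal consonant (*jewuk*, *fej*, *henez*, *jageh*).
Since the final consonant of *hon* is /n/ (a nasal), it takes -wo, giving *honwo*.
*kimaz*: final consonant = /z/, non-nasal → -vez → *kimazvez*.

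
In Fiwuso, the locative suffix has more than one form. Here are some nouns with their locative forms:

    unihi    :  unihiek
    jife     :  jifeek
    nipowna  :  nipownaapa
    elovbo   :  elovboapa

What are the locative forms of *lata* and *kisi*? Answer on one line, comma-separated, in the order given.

The alternation tracks the last vowel of the stem — -ek when the last vowel of the stem is a front vowel (*unihi*, *jife*); -apa when the last vowel of the stem is a back vowel (*nipowna*, *elovbo*).
*lata*: last vowel = /a/, a back vowel → -apa → *lataapa*.
*kisi* — last vowel /i/ (a front vowel) → -ek → *kisiek*.

lataapa, kisiek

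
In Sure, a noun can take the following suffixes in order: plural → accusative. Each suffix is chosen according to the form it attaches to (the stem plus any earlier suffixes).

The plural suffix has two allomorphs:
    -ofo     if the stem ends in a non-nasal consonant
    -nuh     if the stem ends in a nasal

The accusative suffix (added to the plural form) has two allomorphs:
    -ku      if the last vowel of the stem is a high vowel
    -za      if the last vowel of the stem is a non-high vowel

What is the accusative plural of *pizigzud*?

*pizigzud* — final consonant /d/ (non-nasal) → -ofo → *pizigzudofo*.
Since the last vowel of the plural form *pizigzudofo* is /o/ (a non-high vowel), it takes -za, giving *pizigzudofoza*.

pizigzudofoza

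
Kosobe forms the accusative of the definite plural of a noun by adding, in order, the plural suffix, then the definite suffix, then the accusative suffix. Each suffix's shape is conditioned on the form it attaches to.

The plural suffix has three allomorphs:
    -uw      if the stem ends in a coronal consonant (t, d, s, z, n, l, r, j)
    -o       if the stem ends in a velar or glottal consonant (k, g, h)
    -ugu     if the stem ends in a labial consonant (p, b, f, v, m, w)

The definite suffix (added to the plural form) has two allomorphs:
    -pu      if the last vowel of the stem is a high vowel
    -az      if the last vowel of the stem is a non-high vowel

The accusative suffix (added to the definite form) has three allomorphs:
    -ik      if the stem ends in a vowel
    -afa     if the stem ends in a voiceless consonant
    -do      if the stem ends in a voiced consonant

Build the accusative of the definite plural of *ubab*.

ubabugupuik

Since the final consonant of *ubab* is /b/ (labial), it takes -ugu, giving *ubabugu*.
Since the last vowel of the plural form *ubabugu* is /u/ (a high vowel), it takes -pu, giving *ubabugupu*.
The final sound of the definite form *ubabugupu* is /u/, which is a vowel, so the accusative suffix is -ik, giving *ubabugupuik*.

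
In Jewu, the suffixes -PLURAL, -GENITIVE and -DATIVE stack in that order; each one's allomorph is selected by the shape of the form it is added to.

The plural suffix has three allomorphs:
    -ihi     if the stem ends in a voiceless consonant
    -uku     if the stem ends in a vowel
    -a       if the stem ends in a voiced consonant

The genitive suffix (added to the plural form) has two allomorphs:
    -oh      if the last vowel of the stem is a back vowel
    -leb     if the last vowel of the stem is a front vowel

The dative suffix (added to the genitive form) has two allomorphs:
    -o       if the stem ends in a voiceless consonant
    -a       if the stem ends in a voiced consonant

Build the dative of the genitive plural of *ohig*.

Since the final sound of *ohig* is /g/ (a voiced consonant), it takes -a, giving *ohiga*.
The plural form *ohiga* — last vowel /a/ (a back vowel) → -oh → *ohigaoh*.
The genitive form *ohigaoh*: final consonant = /h/, voiceless → -o → *ohigaoho*.

ohigaoho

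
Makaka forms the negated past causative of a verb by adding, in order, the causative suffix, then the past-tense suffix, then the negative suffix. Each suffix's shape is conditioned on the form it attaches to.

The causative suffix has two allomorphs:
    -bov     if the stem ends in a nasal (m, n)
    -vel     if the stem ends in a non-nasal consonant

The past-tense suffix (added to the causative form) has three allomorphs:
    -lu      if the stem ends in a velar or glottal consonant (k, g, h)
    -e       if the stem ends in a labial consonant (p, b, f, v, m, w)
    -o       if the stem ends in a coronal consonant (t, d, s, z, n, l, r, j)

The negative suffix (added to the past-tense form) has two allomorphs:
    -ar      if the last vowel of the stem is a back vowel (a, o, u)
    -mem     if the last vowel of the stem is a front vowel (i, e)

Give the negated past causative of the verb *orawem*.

*orawem* — final consonant /m/ (a nasal) → -bov → *orawembov*.
The causative form *orawembov* — final consonant /v/ (labial) → -e → *orawembove*.
Since the last vowel of the past-tense form *orawembove* is /e/ (a front vowel), it takes -mem, giving *orawembovemem*.

orawembovemem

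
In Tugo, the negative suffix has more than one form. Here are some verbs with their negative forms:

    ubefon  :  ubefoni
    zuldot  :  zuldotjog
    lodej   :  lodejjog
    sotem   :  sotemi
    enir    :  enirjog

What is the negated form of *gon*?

The pattern is nasality of the final consonant: -i when the stem ends in a nasal (*ubefon*, *sotem*); -jog when the stem ends in a non-nasal consonant (*zuldot*, *lodej*, *enir*).
Since the final consonant of *gon* is /n/ (a nasal), it takes -i, giving *goni*.

goni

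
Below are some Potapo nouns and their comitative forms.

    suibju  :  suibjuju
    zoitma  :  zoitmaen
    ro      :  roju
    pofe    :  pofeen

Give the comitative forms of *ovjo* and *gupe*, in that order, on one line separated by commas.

The alternation tracks the last vowel of the stem — -ju when the last vowel of the stem is a rounded vowel (*suibju*, *ro*); -en when the last vowel of the stem is an unrounded vowel (*zoitma*, *pofe*).
The last vowel of *ovjo* is /o/, which is a rounded vowel, so the suffix is -ju, giving *ovjoju*.
*gupe* — last vowel /e/ (an unrounded vowel) → -en → *gupeen*.

ovjoju, gupeen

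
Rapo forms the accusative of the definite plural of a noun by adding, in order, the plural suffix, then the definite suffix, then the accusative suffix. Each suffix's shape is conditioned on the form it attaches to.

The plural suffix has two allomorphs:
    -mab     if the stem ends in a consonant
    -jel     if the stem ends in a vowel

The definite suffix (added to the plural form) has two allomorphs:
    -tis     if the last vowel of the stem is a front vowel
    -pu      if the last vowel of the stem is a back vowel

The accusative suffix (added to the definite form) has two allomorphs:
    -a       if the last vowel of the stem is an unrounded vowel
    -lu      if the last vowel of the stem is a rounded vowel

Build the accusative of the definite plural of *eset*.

esetmabpulu

The final sound of *eset* is /t/, which is a consonant, so the plural suffix is -mab, giving *esetmab*.
Since the last vowel of the plural form *esetmab* is /a/ (a back vowel), it takes -pu, giving *esetmabpu*.
Since the last vowel of the definite form *esetmabpu* is /u/ (a rounded vowel), it takes -lu, giving *esetmabpulu*.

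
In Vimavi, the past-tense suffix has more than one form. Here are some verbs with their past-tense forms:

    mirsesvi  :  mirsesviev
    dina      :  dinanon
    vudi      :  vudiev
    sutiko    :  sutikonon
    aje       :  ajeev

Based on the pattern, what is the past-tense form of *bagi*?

bagiev

Looking at the last vowel of each stem: -ev when the last vowel of the stem is a front vowel (*mirsesvi*, *vudi*, *aje*); -non when the last vowel of the stem is a back vowel (*dina*, *sutiko*).
Since the last vowel of *bagi* is /i/ (a front vowel), it takes -ev, giving *bagiev*.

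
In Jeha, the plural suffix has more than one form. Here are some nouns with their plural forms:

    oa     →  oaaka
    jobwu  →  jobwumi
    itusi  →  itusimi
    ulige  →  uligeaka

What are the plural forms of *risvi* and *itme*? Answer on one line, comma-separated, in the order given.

risvimi, itmeaka

The suffix is conditioned by the last vowel: -mi when the last vowel of the stem is a high vowel (*jobwu*, *itusi*); -aka when the last vowel of the stem is a non-high vowel (*oa*, *ulige*).
The last vowel of *risvi* is /i/, which is a high vowel, so the suffix is -mi, giving *risvimi*.
*itme*: last vowel = /e/, a non-high vowel → -aka → *itmeaka*.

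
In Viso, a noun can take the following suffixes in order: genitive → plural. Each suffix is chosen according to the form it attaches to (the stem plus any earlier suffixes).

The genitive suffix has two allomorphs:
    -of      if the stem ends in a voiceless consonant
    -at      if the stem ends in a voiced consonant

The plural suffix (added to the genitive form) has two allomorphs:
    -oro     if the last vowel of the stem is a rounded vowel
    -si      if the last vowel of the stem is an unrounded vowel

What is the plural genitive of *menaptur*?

Since the final consonant of *menaptur* is /r/ (voiced), it takes -at, giving *menapturat*.
Since the last vowel of the genitive form *menapturat* is /a/ (an unrounded vowel), it takes -si, giving *menapturatsi*.

menapturatsi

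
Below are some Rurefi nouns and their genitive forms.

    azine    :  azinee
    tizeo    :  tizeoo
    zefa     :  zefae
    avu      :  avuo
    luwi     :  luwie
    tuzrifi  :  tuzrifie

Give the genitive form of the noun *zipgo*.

zipgoo

Looking at the last vowel of each stem: -o when the last vowel of the stem is a rounded vowel (*tizeo*, *avu*); -e when the last vowel of the stem is an unrounded vowel (*azine*, *zefa*, *luwi*, *tuzrifi*).
Since the last vowel of *zipgo* is /o/ (a rounded vowel), it takes -o, giving *zipgoo*.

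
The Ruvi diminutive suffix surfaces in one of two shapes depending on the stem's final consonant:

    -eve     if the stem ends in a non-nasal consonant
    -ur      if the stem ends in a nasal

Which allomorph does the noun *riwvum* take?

Since the final consonant of *riwvum* is /m/ (a nasal), it takes -ur.

-ur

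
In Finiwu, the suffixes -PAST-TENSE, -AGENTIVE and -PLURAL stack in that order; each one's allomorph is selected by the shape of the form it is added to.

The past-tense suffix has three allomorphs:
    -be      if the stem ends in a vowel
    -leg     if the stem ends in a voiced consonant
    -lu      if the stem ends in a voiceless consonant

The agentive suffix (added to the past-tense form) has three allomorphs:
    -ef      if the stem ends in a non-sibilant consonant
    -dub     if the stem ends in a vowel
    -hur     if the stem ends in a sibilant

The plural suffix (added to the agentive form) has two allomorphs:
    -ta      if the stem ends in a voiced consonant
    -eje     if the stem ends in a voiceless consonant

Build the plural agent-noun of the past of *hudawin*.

hudawinlegefeje

*hudawin* — final sound /n/ (a voiced consonant) → -leg → *hudawinleg*.
The final sound of the past-tense form *hudawinleg* is /g/, which is a non-sibilant consonant, so the agentive suffix is -ef, giving *hudawinlegef*.
The agentive form *hudawinlegef* — final consonant /f/ (voiceless) → -eje → *hudawinlegefeje*.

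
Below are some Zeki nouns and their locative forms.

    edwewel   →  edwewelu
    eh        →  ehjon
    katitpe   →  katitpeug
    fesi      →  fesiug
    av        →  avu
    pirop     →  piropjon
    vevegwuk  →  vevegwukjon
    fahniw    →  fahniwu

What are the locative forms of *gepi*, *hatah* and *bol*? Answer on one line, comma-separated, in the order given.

Looking at the final sound of each stem: -jon when the stem ends in a voiceless consonant (*eh*, *pirop*, *vevegwuk*); -u when the stem ends in a voiced consonant (*edwewel*, *av*, *fahniw*); -ug when the stem ends in a vowel (*katitpe*, *fesi*).
*gepi* — final sound /i/ (a vowel) → -ug → *gepiug*.
The final sound of *hatah* is /h/, which is a voiceless consonant, so the suffix is -jon, giving *hatahjon*.
*bol*: final sound = /l/, a voiced consonant → -u → *bolu*.

gepiug, hatahjon, bolu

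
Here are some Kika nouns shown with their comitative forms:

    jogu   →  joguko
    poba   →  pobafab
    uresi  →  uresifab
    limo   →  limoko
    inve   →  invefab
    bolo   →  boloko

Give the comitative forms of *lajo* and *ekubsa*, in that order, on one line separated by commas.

lajoko, ekubsafab

The suffix is conditioned by the last vowel: -ko when the last vowel of the stem is a rounded vowel (*jogu*, *limo*, *bolo*); -fab when the last vowel of the stem is an unrounded vowel (*poba*, *uresi*, *inve*).
*lajo*: last vowel = /o/, a rounded vowel → -ko → *lajoko*.
*ekubsa*: last vowel = /a/, an unrounded vowel → -fab → *ekubsafab*.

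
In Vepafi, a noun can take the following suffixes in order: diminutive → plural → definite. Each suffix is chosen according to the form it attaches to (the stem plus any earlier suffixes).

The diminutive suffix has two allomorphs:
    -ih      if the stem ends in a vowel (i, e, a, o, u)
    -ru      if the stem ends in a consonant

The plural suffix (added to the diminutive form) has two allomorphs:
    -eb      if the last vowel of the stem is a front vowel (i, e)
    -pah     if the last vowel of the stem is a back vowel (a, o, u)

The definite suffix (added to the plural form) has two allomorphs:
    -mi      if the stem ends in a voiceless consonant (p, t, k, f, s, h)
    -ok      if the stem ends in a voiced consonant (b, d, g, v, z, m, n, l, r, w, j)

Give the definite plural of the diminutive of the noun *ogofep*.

Since the final sound of *ogofep* is /p/ (a consonant), it takes -ru, giving *ogofepru*.
The last vowel of the diminutive form *ogofepru* is /u/, which is a back vowel, so the plural suffix is -pah, giving *ogofeprupah*.
The plural form *ogofeprupah* — final consonant /h/ (voiceless) → -mi → *ogofeprupahmi*.

ogofeprupahmi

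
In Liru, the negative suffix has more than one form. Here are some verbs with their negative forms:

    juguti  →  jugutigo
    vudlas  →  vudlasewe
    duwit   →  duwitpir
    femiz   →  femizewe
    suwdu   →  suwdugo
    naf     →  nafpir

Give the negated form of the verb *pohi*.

The pattern is sibilance of the final sound: -ewe when the stem ends in a sibilant (*vudlas*, *femiz*); -pir when the stem ends in a non-sibilant consonant (*duwit*, *naf*); -go when the stem ends in a vowel (*juguti*, *suwdu*).
*pohi*: final sound = /i/, a vowel → -go → *pohigo*.

pohigo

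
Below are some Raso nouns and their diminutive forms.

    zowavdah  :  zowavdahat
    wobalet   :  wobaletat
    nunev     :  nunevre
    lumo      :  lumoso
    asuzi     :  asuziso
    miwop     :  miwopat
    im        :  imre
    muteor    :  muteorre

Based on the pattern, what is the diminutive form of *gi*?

giso

Looking at the final sound of each stem: -at when the stem ends in a voiceless consonant (*zowavdah*, *wobalet*, *miwop*); -re when the stem ends in a voiced consonant (*nunev*, *im*, *muteor*); -so when the stem ends in a vowel (*lumo*, *asuzi*).
Since the final sound of *gi* is /i/ (a vowel), it takes -so, giving *giso*.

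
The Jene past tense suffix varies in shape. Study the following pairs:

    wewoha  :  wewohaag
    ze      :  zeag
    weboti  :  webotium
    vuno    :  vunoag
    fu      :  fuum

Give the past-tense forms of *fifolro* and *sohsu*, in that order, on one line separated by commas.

fifolroag, sohsuum

The alternation tracks the last vowel of the stem — -um when the last vowel of the stem is a high vowel (*weboti*, *fu*); -ag when the last vowel of the stem is a non-high vowel (*wewoha*, *ze*, *vuno*).
Since the last vowel of *fifolro* is /o/ (a non-high vowel), it takes -ag, giving *fifolroag*.
*sohsu*: last vowel = /u/, a high vowel → -um → *sohsuum*.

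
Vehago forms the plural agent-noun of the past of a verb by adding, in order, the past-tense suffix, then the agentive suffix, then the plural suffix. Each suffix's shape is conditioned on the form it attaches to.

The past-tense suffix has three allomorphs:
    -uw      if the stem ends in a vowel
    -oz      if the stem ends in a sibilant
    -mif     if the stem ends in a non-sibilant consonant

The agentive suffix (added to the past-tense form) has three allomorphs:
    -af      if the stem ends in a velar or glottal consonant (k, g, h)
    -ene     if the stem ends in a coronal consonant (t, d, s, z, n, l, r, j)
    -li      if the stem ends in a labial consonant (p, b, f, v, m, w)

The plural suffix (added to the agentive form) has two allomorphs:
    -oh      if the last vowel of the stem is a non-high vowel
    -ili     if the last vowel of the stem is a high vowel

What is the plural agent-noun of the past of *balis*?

The final sound of *balis* is /s/, which is a sibilant, so the past-tense suffix is -oz, giving *balisoz*.
The final consonant of the past-tense form *balisoz* is /z/, which is coronal, so the agentive suffix is -ene, giving *balisozene*.
Since the last vowel of the agentive form *balisozene* is /e/ (a non-high vowel), it takes -oh, giving *balisozeneoh*.

balisozeneoh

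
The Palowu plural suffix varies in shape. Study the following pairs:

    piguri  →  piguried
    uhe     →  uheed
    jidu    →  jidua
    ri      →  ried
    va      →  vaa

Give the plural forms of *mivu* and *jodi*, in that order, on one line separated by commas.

The suffix is conditioned by the last vowel: -ed when the last vowel of the stem is a front vowel (*piguri*, *uhe*, *ri*); -a when the last vowel of the stem is a back vowel (*jidu*, *va*).
*mivu*: last vowel = /u/, a back vowel → -a → *mivua*.
Since the last vowel of *jodi* is /i/ (a front vowel), it takes -ed, giving *jodied*.

mivua, jodied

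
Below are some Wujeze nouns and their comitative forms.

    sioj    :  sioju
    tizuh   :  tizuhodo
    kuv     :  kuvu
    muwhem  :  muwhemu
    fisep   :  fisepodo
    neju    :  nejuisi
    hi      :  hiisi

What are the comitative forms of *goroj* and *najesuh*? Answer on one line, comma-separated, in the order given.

The suffix is conditioned by the final sound: -odo when the stem ends in a voiceless consonant (*tizuh*, *fisep*); -u when the stem ends in a voiced consonant (*sioj*, *kuv*, *muwhem*); -isi when the stem ends in a vowel (*neju*, *hi*).
Since the final sound of *goroj* is /j/ (a voiced consonant), it takes -u, giving *goroju*.
The final sound of *najesuh* is /h/, which is a voiceless consonant, so the suffix is -odo, giving *najesuhodo*.

goroju, najesuhodo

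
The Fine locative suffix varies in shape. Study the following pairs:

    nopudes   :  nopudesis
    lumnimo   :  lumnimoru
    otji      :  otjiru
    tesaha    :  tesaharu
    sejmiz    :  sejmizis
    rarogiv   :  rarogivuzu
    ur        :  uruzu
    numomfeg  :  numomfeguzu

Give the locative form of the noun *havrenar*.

havrenaruzu

The pattern is sibilance of the final sound: -is when the stem ends in a sibilant (*nopudes*, *sejmiz*); -uzu when the stem ends in a non-sibilant consonant (*rarogiv*, *ur*, *numomfeg*); -ru when the stem ends in a vowel (*lumnimo*, *otji*, *tesaha*).
The final sound of *havrenar* is /r/, which is a non-sibilant consonant, so the suffix is -uzu, giving *havrenaruzu*.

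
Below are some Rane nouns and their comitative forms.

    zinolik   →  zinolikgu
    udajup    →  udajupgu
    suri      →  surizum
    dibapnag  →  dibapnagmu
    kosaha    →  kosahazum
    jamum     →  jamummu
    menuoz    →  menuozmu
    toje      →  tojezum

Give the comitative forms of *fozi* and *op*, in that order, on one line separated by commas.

The suffix is conditioned by the final sound: -gu when the stem ends in a voiceless consonant (*zinolik*, *udajup*); -mu when the stem ends in a voiced consonant (*dibapnag*, *jamum*, *menuoz*); -zum when the stem ends in a vowel (*suri*, *kosaha*, *toje*).
*fozi* — final sound /i/ (a vowel) → -zum → *fozizum*.
*op*: final sound = /p/, a voiceless consonant → -gu → *opgu*.

fozizum, opgu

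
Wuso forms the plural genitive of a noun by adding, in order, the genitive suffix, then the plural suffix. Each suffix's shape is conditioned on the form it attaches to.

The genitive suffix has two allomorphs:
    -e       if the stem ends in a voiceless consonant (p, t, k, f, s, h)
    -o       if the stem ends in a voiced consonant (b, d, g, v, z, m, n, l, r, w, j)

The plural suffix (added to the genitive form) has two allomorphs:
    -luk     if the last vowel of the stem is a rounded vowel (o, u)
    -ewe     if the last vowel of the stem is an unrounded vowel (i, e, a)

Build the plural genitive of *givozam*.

givozamoluk

The final consonant of *givozam* is /m/, which is voiced, so the genitive suffix is -o, giving *givozamo*.
Since the last vowel of the genitive form *givozamo* is /o/ (a rounded vowel), it takes -luk, giving *givozamoluk*.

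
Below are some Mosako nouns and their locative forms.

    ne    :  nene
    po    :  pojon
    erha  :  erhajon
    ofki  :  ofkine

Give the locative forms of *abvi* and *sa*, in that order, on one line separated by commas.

abvine, sajon

The pattern is front/back vowel harmony: -ne when the last vowel of the stem is a front vowel (*ne*, *ofki*); -jon when the last vowel of the stem is a back vowel (*po*, *erha*).
The last vowel of *abvi* is /i/, which is a front vowel, so the suffix is -ne, giving *abvine*.
The last vowel of *sa* is /a/, which is a back vowel, so the suffix is -jon, giving *sajon*.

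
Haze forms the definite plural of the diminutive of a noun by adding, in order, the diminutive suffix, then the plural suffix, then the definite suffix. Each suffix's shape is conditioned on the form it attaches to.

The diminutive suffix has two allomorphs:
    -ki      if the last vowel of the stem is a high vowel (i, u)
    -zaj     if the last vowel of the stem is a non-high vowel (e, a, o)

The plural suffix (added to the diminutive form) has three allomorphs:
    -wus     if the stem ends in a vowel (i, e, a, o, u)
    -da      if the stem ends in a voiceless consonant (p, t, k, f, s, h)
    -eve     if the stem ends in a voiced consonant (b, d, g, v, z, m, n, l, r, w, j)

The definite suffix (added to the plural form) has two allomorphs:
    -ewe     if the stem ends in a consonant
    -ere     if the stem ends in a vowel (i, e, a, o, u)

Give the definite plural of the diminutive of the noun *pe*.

The last vowel of *pe* is /e/, which is a non-high vowel, so the diminutive suffix is -zaj, giving *pezaj*.
Since the final sound of the diminutive form *pezaj* is /j/ (a voiced consonant), it takes -eve, giving *pezajeve*.
The final sound of the plural form *pezajeve* is /e/, which is a vowel, so the definite suffix is -ere, giving *pezajeveere*.

pezajeveere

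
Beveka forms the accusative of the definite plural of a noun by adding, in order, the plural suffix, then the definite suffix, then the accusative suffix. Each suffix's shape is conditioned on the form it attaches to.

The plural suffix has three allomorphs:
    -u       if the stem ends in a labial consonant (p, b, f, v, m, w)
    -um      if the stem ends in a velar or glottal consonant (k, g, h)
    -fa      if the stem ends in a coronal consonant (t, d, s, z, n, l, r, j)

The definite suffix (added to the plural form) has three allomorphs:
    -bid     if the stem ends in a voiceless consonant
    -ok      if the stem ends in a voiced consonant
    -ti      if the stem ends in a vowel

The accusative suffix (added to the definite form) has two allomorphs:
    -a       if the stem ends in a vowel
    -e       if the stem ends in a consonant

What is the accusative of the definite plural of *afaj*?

afajfatia

*afaj* — final consonant /j/ (coronal) → -fa → *afajfa*.
The plural form *afajfa* — final sound /a/ (a vowel) → -ti → *afajfati*.
The definite form *afajfati* — final sound /i/ (a vowel) → -a → *afajfatia*.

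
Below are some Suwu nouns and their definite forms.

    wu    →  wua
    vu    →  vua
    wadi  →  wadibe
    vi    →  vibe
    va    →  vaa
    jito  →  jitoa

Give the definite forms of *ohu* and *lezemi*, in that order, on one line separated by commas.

The suffix is conditioned by the last vowel: -be when the last vowel of the stem is a front vowel (*wadi*, *vi*); -a when the last vowel of the stem is a back vowel (*wu*, *vu*, *va*, *jito*).
*ohu* — last vowel /u/ (a back vowel) → -a → *ohua*.
*lezemi* — last vowel /i/ (a front vowel) → -be → *lezemibe*.

ohua, lezemibe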